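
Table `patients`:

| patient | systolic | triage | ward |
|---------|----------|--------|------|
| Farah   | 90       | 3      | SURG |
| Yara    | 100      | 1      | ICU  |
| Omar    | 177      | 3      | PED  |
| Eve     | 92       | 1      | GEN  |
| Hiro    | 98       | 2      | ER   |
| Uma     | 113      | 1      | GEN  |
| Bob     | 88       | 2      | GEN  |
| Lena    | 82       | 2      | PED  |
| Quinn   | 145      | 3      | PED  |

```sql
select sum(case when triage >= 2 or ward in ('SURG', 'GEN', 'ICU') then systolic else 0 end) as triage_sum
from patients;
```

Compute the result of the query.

patient=Farah: ✓ → 90
patient=Yara: ✓ → 100
patient=Omar: ✓ → 177
patient=Eve: ✓ → 92
patient=Hiro: ✓ → 98
patient=Uma: ✓ → 113
patient=Bob: ✓ → 88
patient=Lena: ✓ → 82
patient=Quinn: ✓ → 145
triage_sum = 90 + 100 + 177 + 92 + 98 + 113 + 88 + 82 + 145 = 985

985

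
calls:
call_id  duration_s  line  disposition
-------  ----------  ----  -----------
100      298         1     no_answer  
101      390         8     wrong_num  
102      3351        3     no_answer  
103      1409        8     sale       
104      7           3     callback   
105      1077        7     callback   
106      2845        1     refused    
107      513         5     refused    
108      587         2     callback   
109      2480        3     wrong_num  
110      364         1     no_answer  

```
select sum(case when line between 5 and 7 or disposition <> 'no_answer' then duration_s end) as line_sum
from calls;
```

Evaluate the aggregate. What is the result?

call_id=100: ✗
call_id=101: ✓ → 390
call_id=102: ✗
call_id=103: ✓ → 1409
call_id=104: ✓ → 7
call_id=105: ✓ → 1077
call_id=106: ✓ → 2845
call_id=107: ✓ → 513
call_id=108: ✓ → 587
call_id=109: ✓ → 2480
call_id=110: ✗
line_sum = 390 + 1409 + 7 + 1077 + 2845 + 513 + 587 + 2480 = 9308

9308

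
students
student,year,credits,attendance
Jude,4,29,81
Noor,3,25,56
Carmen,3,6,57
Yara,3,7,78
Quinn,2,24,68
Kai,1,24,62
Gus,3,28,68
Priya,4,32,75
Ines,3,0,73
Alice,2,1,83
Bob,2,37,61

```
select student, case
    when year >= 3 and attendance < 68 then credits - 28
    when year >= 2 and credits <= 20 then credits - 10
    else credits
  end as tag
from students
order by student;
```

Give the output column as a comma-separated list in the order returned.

-9, 37, -22, 28, -10, 29, 24, -3, 32, 24, -3

student=Alice: year >= 2 and credits <= 20 → -9
student=Bob: ELSE → 37
student=Carmen: year >= 3 and attendance < 68 → -22
student=Gus: ELSE → 28
student=Ines: year >= 2 and credits <= 20 → -10
student=Jude: ELSE → 29
student=Kai: ELSE → 24
student=Noor: year >= 3 and attendance < 68 → -3
student=Priya: ELSE → 32
student=Quinn: ELSE → 24
student=Yara: year >= 2 and credits <= 20 → -3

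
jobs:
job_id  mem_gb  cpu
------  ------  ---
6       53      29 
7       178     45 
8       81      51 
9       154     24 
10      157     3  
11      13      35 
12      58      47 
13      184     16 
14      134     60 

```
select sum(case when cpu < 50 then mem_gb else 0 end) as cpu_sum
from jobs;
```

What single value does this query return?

797

job_id=6: ✓ → 53
job_id=7: ✓ → 178
job_id=8: ✗
job_id=9: ✓ → 154
job_id=10: ✓ → 157
job_id=11: ✓ → 13
job_id=12: ✓ → 58
job_id=13: ✓ → 184
job_id=14: ✗
cpu_sum = 53 + 178 + 154 + 157 + 13 + 58 + 184 = 797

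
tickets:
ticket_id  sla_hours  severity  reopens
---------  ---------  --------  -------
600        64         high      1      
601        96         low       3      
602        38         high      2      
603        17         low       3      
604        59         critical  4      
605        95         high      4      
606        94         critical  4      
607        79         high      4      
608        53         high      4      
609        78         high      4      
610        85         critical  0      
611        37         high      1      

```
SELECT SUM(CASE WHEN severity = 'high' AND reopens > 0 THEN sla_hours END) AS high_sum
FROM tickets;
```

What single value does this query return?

ticket_id=600: ✓ → 64
ticket_id=601: ✗
ticket_id=602: ✓ → 38
ticket_id=603: ✗
ticket_id=604: ✗
ticket_id=605: ✓ → 95
ticket_id=606: ✗
ticket_id=607: ✓ → 79
ticket_id=608: ✓ → 53
ticket_id=609: ✓ → 78
ticket_id=610: ✗
ticket_id=611: ✓ → 37
high_sum = 64 + 38 + 95 + 79 + 53 + 78 + 37 = 444

444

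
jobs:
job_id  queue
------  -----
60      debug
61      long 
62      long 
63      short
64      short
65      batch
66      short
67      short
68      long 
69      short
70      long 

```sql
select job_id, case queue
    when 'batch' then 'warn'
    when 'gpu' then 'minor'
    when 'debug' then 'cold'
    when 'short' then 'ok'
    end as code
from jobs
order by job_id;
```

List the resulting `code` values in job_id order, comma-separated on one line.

cold, NULL, NULL, ok, ok, warn, ok, ok, NULL, ok, NULL

job_id=60: queue='debug' → cold
job_id=61: (no match → NULL) → NULL
job_id=62: (no match → NULL) → NULL
job_id=63: queue='short' → ok
job_id=64: queue='short' → ok
job_id=65: queue='batch' → warn
job_id=66: queue='short' → ok
job_id=67: queue='short' → ok
job_id=68: (no match → NULL) → NULL
job_id=69: queue='short' → ok
job_id=70: (no match → NULL) → NULL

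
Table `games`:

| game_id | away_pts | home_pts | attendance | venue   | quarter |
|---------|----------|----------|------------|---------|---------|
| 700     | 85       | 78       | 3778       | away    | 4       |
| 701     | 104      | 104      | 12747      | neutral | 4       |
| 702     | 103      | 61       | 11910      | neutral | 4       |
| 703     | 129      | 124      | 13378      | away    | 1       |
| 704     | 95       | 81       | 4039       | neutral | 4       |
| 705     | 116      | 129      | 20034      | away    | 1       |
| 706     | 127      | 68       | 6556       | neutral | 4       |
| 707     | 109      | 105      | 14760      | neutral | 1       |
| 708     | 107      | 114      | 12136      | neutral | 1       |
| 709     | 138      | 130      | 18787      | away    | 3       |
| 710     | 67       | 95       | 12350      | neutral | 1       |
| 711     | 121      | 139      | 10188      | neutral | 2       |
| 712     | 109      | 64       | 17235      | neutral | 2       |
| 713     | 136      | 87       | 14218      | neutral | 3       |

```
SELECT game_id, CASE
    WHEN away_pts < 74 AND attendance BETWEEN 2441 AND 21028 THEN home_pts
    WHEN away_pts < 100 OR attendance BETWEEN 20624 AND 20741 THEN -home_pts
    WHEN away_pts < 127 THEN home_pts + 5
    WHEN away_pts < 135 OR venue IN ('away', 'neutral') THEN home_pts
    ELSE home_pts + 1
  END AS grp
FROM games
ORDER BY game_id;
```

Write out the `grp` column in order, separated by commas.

-78, 109, 66, 124, -81, 134, 68, 110, 119, 130, 95, 144, 69, 87

game_id=700: away_pts < 100 OR attendance BETWEEN 20624 AND 20741 → -78
game_id=701: away_pts < 127 → 109
game_id=702: away_pts < 127 → 66
game_id=703: away_pts < 135 OR venue IN ('away', 'neutral') → 124
game_id=704: away_pts < 100 OR attendance BETWEEN 20624 AND 20741 → -81
game_id=705: away_pts < 127 → 134
game_id=706: away_pts < 135 OR venue IN ('away', 'neutral') → 68
game_id=707: away_pts < 127 → 110
game_id=708: away_pts < 127 → 119
game_id=709: away_pts < 135 OR venue IN ('away', 'neutral') → 130
game_id=710: away_pts < 74 AND attendance BETWEEN 2441 AND 21028 → 95
game_id=711: away_pts < 127 → 144
game_id=712: away_pts < 127 → 69
game_id=713: away_pts < 135 OR venue IN ('away', 'neutral') → 87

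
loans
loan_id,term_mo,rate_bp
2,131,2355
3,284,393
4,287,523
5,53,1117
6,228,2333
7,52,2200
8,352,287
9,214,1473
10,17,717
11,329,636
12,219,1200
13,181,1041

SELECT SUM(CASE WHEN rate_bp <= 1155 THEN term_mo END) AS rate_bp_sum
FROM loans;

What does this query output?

1503

loan_id=2: ✗
loan_id=3: ✓ → 284
loan_id=4: ✓ → 287
loan_id=5: ✓ → 53
loan_id=6: ✗
loan_id=7: ✗
loan_id=8: ✓ → 352
loan_id=9: ✗
loan_id=10: ✓ → 17
loan_id=11: ✓ → 329
loan_id=12: ✗
loan_id=13: ✓ → 181
rate_bp_sum = 284 + 287 + 53 + 352 + 17 + 329 + 181 = 1503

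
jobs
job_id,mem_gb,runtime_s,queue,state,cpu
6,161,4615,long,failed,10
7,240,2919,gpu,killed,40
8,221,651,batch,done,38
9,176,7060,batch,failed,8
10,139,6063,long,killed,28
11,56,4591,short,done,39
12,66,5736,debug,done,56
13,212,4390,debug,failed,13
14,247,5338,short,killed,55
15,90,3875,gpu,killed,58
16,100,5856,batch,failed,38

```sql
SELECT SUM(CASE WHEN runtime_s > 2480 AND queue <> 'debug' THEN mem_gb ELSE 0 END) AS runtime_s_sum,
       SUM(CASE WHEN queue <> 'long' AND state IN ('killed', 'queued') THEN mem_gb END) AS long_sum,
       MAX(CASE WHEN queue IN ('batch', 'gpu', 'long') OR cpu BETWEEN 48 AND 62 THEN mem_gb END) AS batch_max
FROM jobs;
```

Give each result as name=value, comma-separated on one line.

runtime_s_sum=1209, long_sum=577, batch_max=247

[runtime_s_sum: runtime_s > 2480 AND queue <> 'debug']
job_id=6: ✓ → 161
job_id=7: ✓ → 240
job_id=8: ✗
job_id=9: ✓ → 176
job_id=10: ✓ → 139
job_id=11: ✓ → 56
job_id=12: ✗
job_id=13: ✗
job_id=14: ✓ → 247
job_id=15: ✓ → 90
job_id=16: ✓ → 100
runtime_s_sum = 161 + 240 + 176 + 139 + 56 + 247 + 90 + 100 = 1209
—
[long_sum: queue <> 'long' AND state IN ('killed', 'queued')]
job_id=6: ✗
job_id=7: ✓ → 240
job_id=8: ✗
job_id=9: ✗
job_id=10: ✗
job_id=11: ✗
job_id=12: ✗
job_id=13: ✗
job_id=14: ✓ → 247
job_id=15: ✓ → 90
job_id=16: ✗
long_sum = 240 + 247 + 90 = 577
—
[batch_max: queue IN ('batch', 'gpu', 'long') OR cpu BETWEEN 48 AND 62]
job_id=6: ✓ → 161
job_id=7: ✓ → 240
job_id=8: ✓ → 221
job_id=9: ✓ → 176
job_id=10: ✓ → 139
job_id=11: ✗
job_id=12: ✓ → 66
job_id=13: ✗
job_id=14: ✓ → 247
job_id=15: ✓ → 90
job_id=16: ✓ → 100
batch_max = MAX(161, 240, 221, 176, 139, 66, 247, 90, 100) = 247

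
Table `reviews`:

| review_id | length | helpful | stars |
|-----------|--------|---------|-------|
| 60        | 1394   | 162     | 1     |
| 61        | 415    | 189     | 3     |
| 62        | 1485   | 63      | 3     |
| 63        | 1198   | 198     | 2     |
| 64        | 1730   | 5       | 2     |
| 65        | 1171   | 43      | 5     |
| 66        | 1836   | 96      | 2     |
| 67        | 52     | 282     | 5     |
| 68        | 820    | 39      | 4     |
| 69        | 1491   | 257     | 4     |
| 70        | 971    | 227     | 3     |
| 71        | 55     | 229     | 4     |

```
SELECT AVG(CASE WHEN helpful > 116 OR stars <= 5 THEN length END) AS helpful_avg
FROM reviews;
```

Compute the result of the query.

review_id=60: ✓ → 1394
review_id=61: ✓ → 415
review_id=62: ✓ → 1485
review_id=63: ✓ → 1198
review_id=64: ✓ → 1730
review_id=65: ✓ → 1171
review_id=66: ✓ → 1836
review_id=67: ✓ → 52
review_id=68: ✓ → 820
review_id=69: ✓ → 1491
review_id=70: ✓ → 971
review_id=71: ✓ → 55
helpful_avg = (1394 + 415 + 1485 + 1198 + 1730 + 1171 + 1836 + 52 + 820 + 1491 + 971 + 55) / 12 = 1051.5

1051.5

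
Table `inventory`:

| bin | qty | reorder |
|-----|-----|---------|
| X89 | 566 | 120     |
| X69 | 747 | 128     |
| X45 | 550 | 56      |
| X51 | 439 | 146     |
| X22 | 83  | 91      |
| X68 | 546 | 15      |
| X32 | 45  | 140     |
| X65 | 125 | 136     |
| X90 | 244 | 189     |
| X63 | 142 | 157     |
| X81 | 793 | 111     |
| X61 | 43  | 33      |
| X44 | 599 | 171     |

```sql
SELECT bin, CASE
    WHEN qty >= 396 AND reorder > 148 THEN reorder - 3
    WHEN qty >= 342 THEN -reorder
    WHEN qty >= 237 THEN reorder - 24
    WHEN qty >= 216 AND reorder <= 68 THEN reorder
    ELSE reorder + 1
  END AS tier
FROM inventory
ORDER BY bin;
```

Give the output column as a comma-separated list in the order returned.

92, 141, 168, -56, -146, 34, 158, 137, -15, -128, -111, -120, 165

bin=X22: ELSE → 92
bin=X32: ELSE → 141
bin=X44: qty >= 396 AND reorder > 148 → 168
bin=X45: qty >= 342 → -56
bin=X51: qty >= 342 → -146
bin=X61: ELSE → 34
bin=X63: ELSE → 158
bin=X65: ELSE → 137
bin=X68: qty >= 342 → -15
bin=X69: qty >= 342 → -128
bin=X81: qty >= 342 → -111
bin=X89: qty >= 342 → -120
bin=X90: qty >= 237 → 165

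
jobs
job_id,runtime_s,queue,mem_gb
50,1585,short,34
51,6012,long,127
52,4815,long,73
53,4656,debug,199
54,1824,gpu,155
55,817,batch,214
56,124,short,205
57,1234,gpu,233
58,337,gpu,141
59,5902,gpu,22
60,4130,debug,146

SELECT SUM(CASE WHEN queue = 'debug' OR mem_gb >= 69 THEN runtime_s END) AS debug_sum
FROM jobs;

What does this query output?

23949

job_id=50: ✗
job_id=51: ✓ → 6012
job_id=52: ✓ → 4815
job_id=53: ✓ → 4656
job_id=54: ✓ → 1824
job_id=55: ✓ → 817
job_id=56: ✓ → 124
job_id=57: ✓ → 1234
job_id=58: ✓ → 337
job_id=59: ✗
job_id=60: ✓ → 4130
debug_sum = 6012 + 4815 + 4656 + 1824 + 817 + 124 + 1234 + 337 + 4130 = 23949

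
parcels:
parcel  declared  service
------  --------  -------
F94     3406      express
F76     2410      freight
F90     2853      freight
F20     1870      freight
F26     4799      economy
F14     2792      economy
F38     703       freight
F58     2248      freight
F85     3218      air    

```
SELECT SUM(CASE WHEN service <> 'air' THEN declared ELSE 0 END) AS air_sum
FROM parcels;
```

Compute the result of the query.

21081

parcel=F94: ✓ → 3406
parcel=F76: ✓ → 2410
parcel=F90: ✓ → 2853
parcel=F20: ✓ → 1870
parcel=F26: ✓ → 4799
parcel=F14: ✓ → 2792
parcel=F38: ✓ → 703
parcel=F58: ✓ → 2248
parcel=F85: ✗
air_sum = 3406 + 2410 + 2853 + 1870 + 4799 + 2792 + 703 + 2248 = 21081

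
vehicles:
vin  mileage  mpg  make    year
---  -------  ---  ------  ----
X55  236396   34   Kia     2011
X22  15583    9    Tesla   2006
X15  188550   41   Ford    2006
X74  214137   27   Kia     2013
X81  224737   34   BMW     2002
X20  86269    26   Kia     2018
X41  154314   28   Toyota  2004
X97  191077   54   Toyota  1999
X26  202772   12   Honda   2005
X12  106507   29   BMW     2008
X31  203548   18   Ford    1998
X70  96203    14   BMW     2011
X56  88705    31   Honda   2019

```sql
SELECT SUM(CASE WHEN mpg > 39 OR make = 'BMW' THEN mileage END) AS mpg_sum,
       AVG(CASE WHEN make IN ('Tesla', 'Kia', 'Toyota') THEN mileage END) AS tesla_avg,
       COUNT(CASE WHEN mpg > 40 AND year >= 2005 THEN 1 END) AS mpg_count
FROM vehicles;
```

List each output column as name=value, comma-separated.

[mpg_sum: mpg > 39 OR make = 'BMW']
vin=X55: ✗
vin=X22: ✗
vin=X15: ✓ → 188550
vin=X74: ✗
vin=X81: ✓ → 224737
vin=X20: ✗
vin=X41: ✗
vin=X97: ✓ → 191077
vin=X26: ✗
vin=X12: ✓ → 106507
vin=X31: ✗
vin=X70: ✓ → 96203
vin=X56: ✗
mpg_sum = 188550 + 224737 + 191077 + 106507 + 96203 = 807074
—
[tesla_avg: make IN ('Tesla', 'Kia', 'Toyota')]
vin=X55: ✓ → 236396
vin=X22: ✓ → 15583
vin=X15: ✗
vin=X74: ✓ → 214137
vin=X81: ✗
vin=X20: ✓ → 86269
vin=X41: ✓ → 154314
vin=X97: ✓ → 191077
vin=X26: ✗
vin=X12: ✗
vin=X31: ✗
vin=X70: ✗
vin=X56: ✗
tesla_avg = (236396 + 15583 + 214137 + 86269 + 154314 + 191077) / 6 = 149629.3333333333
—
[mpg_count: mpg > 40 AND year >= 2005]
vin=X55: ✗
vin=X22: ✗
vin=X15: ✓ → 1
vin=X74: ✗
vin=X81: ✗
vin=X20: ✗
vin=X41: ✗
vin=X97: ✗
vin=X26: ✗
vin=X12: ✗
vin=X31: ✗
vin=X70: ✗
vin=X56: ✗
mpg_count = COUNT(1) = 1

mpg_sum=807074, tesla_avg=149629.3333333333, mpg_count=1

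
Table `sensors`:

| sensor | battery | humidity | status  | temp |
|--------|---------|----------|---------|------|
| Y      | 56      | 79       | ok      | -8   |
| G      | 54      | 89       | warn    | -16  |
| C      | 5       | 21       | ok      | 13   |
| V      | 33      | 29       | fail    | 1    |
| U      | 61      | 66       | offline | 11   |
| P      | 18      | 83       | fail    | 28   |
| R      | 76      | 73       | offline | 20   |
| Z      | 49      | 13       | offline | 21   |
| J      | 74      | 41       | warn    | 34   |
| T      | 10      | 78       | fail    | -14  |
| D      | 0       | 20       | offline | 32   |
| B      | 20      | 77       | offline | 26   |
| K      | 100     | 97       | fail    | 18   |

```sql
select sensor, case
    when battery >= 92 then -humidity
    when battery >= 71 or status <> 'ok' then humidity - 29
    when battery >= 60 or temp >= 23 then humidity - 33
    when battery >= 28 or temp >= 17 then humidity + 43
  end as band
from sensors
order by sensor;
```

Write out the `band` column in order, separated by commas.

sensor=B: battery >= 71 or status <> 'ok' → 48
sensor=C: (no match → NULL) → NULL
sensor=D: battery >= 71 or status <> 'ok' → -9
sensor=G: battery >= 71 or status <> 'ok' → 60
sensor=J: battery >= 71 or status <> 'ok' → 12
sensor=K: battery >= 92 → -97
sensor=P: battery >= 71 or status <> 'ok' → 54
sensor=R: battery >= 71 or status <> 'ok' → 44
sensor=T: battery >= 71 or status <> 'ok' → 49
sensor=U: battery >= 71 or status <> 'ok' → 37
sensor=V: battery >= 71 or status <> 'ok' → 0
sensor=Y: battery >= 28 or temp >= 17 → 122
sensor=Z: battery >= 71 or status <> 'ok' → -16

48, NULL, -9, 60, 12, -97, 54, 44, 49, 37, 0, 122, -16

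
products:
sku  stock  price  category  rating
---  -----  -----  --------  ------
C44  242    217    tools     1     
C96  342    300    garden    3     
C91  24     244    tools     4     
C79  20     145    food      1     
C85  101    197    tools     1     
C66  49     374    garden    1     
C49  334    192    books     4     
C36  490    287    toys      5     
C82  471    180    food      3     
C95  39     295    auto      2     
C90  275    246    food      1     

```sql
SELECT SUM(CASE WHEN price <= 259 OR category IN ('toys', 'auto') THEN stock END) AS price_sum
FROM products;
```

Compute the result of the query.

sku=C44: ✓ → 242
sku=C96: ✗
sku=C91: ✓ → 24
sku=C79: ✓ → 20
sku=C85: ✓ → 101
sku=C66: ✗
sku=C49: ✓ → 334
sku=C36: ✓ → 490
sku=C82: ✓ → 471
sku=C95: ✓ → 39
sku=C90: ✓ → 275
price_sum = 242 + 24 + 20 + 101 + 334 + 490 + 471 + 39 + 275 = 1996

1996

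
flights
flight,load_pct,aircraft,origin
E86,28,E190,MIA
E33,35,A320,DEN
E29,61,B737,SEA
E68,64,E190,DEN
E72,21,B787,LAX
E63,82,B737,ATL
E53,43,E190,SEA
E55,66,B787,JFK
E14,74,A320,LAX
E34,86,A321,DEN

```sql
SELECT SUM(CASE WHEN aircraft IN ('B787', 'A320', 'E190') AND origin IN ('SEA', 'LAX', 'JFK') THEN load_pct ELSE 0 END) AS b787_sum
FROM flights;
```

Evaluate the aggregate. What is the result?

204

flight=E86: ✗
flight=E33: ✗
flight=E29: ✗
flight=E68: ✗
flight=E72: ✓ → 21
flight=E63: ✗
flight=E53: ✓ → 43
flight=E55: ✓ → 66
flight=E14: ✓ → 74
flight=E34: ✗
b787_sum = 21 + 43 + 66 + 74 = 204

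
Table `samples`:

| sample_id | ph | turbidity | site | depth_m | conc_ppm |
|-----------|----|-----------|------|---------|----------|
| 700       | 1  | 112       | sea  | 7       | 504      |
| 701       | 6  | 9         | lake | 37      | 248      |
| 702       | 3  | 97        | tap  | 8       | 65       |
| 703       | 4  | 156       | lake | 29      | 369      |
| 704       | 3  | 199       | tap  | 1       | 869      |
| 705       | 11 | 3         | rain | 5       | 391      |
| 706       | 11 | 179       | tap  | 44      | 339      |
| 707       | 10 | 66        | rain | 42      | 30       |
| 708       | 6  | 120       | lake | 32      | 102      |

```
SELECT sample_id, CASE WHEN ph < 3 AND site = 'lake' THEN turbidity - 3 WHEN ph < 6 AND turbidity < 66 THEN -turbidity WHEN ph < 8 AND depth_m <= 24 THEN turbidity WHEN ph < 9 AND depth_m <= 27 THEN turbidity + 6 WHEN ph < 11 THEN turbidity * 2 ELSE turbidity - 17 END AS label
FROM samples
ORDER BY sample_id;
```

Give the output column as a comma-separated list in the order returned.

sample_id=700: ph < 8 AND depth_m <= 24 → 112
sample_id=701: ph < 11 → 18
sample_id=702: ph < 8 AND depth_m <= 24 → 97
sample_id=703: ph < 11 → 312
sample_id=704: ph < 8 AND depth_m <= 24 → 199
sample_id=705: ELSE → -14
sample_id=706: ELSE → 162
sample_id=707: ph < 11 → 132
sample_id=708: ph < 11 → 240

112, 18, 97, 312, 199, -14, 162, 132, 240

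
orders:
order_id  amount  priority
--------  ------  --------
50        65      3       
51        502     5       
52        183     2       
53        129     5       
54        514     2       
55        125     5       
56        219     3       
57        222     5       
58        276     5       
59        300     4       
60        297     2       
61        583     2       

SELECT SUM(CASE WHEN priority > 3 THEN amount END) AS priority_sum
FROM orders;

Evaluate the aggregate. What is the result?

order_id=50: ✗
order_id=51: ✓ → 502
order_id=52: ✗
order_id=53: ✓ → 129
order_id=54: ✗
order_id=55: ✓ → 125
order_id=56: ✗
order_id=57: ✓ → 222
order_id=58: ✓ → 276
order_id=59: ✓ → 300
order_id=60: ✗
order_id=61: ✗
priority_sum = 502 + 129 + 125 + 222 + 276 + 300 = 1554

1554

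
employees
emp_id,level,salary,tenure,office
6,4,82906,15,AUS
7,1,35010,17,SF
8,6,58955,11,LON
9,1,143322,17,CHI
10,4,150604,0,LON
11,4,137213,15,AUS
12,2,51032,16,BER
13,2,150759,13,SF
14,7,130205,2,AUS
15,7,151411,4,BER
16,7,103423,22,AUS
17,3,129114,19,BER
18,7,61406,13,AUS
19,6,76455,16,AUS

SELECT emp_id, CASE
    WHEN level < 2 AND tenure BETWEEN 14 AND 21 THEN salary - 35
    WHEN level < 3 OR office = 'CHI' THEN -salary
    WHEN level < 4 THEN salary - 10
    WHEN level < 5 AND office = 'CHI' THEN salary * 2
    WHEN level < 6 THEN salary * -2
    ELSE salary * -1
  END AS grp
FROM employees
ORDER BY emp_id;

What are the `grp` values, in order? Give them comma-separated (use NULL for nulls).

-165812, 34975, -58955, 143287, -301208, -274426, -51032, -150759, -130205, -151411, -103423, 129104, -61406, -76455

emp_id=6: level < 6 → -165812
emp_id=7: level < 2 AND tenure BETWEEN 14 AND 21 → 34975
emp_id=8: ELSE → -58955
emp_id=9: level < 2 AND tenure BETWEEN 14 AND 21 → 143287
emp_id=10: level < 6 → -301208
emp_id=11: level < 6 → -274426
emp_id=12: level < 3 OR office = 'CHI' → -51032
emp_id=13: level < 3 OR office = 'CHI' → -150759
emp_id=14: ELSE → -130205
emp_id=15: ELSE → -151411
emp_id=16: ELSE → -103423
emp_id=17: level < 4 → 129104
emp_id=18: ELSE → -61406
emp_id=19: ELSE → -76455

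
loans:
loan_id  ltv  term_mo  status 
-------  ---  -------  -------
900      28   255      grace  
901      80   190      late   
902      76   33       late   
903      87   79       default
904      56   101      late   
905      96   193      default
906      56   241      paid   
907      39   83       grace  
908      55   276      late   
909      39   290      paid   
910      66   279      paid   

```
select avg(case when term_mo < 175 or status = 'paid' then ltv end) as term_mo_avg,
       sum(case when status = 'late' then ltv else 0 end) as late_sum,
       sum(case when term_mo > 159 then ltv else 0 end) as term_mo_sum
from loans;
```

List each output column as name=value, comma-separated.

term_mo_avg=59.8571428571, late_sum=267, term_mo_sum=420

[term_mo_avg: term_mo < 175 or status = 'paid']
loan_id=900: ✗
loan_id=901: ✗
loan_id=902: ✓ → 76
loan_id=903: ✓ → 87
loan_id=904: ✓ → 56
loan_id=905: ✗
loan_id=906: ✓ → 56
loan_id=907: ✓ → 39
loan_id=908: ✗
loan_id=909: ✓ → 39
loan_id=910: ✓ → 66
term_mo_avg = (76 + 87 + 56 + 56 + 39 + 39 + 66) / 7 = 59.8571428571
—
[late_sum: status = 'late']
loan_id=900: ✗
loan_id=901: ✓ → 80
loan_id=902: ✓ → 76
loan_id=903: ✗
loan_id=904: ✓ → 56
loan_id=905: ✗
loan_id=906: ✗
loan_id=907: ✗
loan_id=908: ✓ → 55
loan_id=909: ✗
loan_id=910: ✗
late_sum = 80 + 76 + 56 + 55 = 267
—
[term_mo_sum: term_mo > 159]
loan_id=900: ✓ → 28
loan_id=901: ✓ → 80
loan_id=902: ✗
loan_id=903: ✗
loan_id=904: ✗
loan_id=905: ✓ → 96
loan_id=906: ✓ → 56
loan_id=907: ✗
loan_id=908: ✓ → 55
loan_id=909: ✓ → 39
loan_id=910: ✓ → 66
term_mo_sum = 28 + 80 + 96 + 56 + 55 + 39 + 66 = 420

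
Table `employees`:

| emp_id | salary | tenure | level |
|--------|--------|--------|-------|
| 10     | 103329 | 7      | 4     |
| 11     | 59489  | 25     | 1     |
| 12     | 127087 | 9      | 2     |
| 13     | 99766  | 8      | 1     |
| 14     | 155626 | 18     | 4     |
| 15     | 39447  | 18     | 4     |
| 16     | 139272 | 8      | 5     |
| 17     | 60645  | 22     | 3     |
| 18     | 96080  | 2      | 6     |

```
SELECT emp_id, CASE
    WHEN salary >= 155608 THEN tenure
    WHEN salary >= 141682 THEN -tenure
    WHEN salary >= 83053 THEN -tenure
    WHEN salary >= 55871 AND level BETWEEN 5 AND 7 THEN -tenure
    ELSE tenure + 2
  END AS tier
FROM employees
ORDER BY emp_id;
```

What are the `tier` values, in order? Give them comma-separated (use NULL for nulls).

-7, 27, -9, -8, 18, 20, -8, 24, -2

emp_id=10: salary >= 83053 → -7
emp_id=11: ELSE → 27
emp_id=12: salary >= 83053 → -9
emp_id=13: salary >= 83053 → -8
emp_id=14: salary >= 155608 → 18
emp_id=15: ELSE → 20
emp_id=16: salary >= 83053 → -8
emp_id=17: ELSE → 24
emp_id=18: salary >= 83053 → -2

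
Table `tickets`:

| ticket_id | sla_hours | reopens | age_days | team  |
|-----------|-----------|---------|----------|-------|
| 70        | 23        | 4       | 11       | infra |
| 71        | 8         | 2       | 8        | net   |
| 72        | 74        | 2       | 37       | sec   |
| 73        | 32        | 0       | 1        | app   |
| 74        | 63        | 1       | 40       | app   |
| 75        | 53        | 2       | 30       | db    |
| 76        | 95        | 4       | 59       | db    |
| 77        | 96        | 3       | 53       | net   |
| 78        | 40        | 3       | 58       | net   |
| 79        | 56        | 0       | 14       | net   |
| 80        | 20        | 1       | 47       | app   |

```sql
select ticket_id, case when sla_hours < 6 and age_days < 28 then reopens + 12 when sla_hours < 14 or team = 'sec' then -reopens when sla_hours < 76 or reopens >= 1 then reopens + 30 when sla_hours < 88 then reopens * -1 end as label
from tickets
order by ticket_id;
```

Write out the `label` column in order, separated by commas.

ticket_id=70: sla_hours < 76 or reopens >= 1 → 34
ticket_id=71: sla_hours < 14 or team = 'sec' → -2
ticket_id=72: sla_hours < 14 or team = 'sec' → -2
ticket_id=73: sla_hours < 76 or reopens >= 1 → 30
ticket_id=74: sla_hours < 76 or reopens >= 1 → 31
ticket_id=75: sla_hours < 76 or reopens >= 1 → 32
ticket_id=76: sla_hours < 76 or reopens >= 1 → 34
ticket_id=77: sla_hours < 76 or reopens >= 1 → 33
ticket_id=78: sla_hours < 76 or reopens >= 1 → 33
ticket_id=79: sla_hours < 76 or reopens >= 1 → 30
ticket_id=80: sla_hours < 76 or reopens >= 1 → 31

34, -2, -2, 30, 31, 32, 34, 33, 33, 30, 31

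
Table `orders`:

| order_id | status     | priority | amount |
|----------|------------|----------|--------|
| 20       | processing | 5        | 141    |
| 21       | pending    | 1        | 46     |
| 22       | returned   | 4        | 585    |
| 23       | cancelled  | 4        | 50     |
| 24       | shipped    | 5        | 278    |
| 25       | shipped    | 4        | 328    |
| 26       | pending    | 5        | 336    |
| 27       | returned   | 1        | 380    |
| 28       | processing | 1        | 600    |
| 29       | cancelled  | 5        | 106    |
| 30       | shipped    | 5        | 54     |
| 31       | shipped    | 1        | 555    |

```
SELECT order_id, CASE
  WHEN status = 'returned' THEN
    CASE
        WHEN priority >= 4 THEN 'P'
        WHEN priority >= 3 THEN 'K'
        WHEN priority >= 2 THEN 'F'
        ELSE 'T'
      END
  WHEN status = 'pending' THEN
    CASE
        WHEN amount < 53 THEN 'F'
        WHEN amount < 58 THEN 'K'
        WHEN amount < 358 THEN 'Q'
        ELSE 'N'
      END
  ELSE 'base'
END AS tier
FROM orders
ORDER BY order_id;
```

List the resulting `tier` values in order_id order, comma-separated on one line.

base, F, P, base, base, base, Q, T, base, base, base, base

order_id=20: status='processing' → outer ELSE → base
order_id=21: status='pending' → inner[amount < 53] → F
order_id=22: status='returned' → inner[priority >= 4] → P
order_id=23: status='cancelled' → outer ELSE → base
order_id=24: status='shipped' → outer ELSE → base
order_id=25: status='shipped' → outer ELSE → base
order_id=26: status='pending' → inner[amount < 358] → Q
order_id=27: status='returned' → inner[ELSE] → T
order_id=28: status='processing' → outer ELSE → base
order_id=29: status='cancelled' → outer ELSE → base
order_id=30: status='shipped' → outer ELSE → base
order_id=31: status='shipped' → outer ELSE → base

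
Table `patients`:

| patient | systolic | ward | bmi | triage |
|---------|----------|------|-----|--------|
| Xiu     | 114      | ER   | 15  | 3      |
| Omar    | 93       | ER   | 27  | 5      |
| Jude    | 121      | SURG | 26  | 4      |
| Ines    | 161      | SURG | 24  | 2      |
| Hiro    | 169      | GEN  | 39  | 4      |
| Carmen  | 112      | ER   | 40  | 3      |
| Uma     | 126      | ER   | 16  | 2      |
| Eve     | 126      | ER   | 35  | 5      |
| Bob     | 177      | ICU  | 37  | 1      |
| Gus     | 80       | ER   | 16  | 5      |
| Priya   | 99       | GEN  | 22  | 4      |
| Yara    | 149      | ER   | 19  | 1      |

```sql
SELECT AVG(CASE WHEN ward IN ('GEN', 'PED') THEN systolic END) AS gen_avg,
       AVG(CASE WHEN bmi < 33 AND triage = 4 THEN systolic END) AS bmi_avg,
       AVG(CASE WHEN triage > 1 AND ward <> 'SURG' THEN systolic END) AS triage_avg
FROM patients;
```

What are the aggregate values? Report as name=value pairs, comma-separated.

[gen_avg: ward IN ('GEN', 'PED')]
patient=Xiu: ✗
patient=Omar: ✗
patient=Jude: ✗
patient=Ines: ✗
patient=Hiro: ✓ → 169
patient=Carmen: ✗
patient=Uma: ✗
patient=Eve: ✗
patient=Bob: ✗
patient=Gus: ✗
patient=Priya: ✓ → 99
patient=Yara: ✗
gen_avg = (169 + 99) / 2 = 134
—
[bmi_avg: bmi < 33 AND triage = 4]
patient=Xiu: ✗
patient=Omar: ✗
patient=Jude: ✓ → 121
patient=Ines: ✗
patient=Hiro: ✗
patient=Carmen: ✗
patient=Uma: ✗
patient=Eve: ✗
patient=Bob: ✗
patient=Gus: ✗
patient=Priya: ✓ → 99
patient=Yara: ✗
bmi_avg = (121 + 99) / 2 = 110
—
[triage_avg: triage > 1 AND ward <> 'SURG']
patient=Xiu: ✓ → 114
patient=Omar: ✓ → 93
patient=Jude: ✗
patient=Ines: ✗
patient=Hiro: ✓ → 169
patient=Carmen: ✓ → 112
patient=Uma: ✓ → 126
patient=Eve: ✓ → 126
patient=Bob: ✗
patient=Gus: ✓ → 80
patient=Priya: ✓ → 99
patient=Yara: ✗
triage_avg = (114 + 93 + 169 + 112 + 126 + 126 + 80 + 99) / 8 = 114.875

gen_avg=134, bmi_avg=110, triage_avg=114.875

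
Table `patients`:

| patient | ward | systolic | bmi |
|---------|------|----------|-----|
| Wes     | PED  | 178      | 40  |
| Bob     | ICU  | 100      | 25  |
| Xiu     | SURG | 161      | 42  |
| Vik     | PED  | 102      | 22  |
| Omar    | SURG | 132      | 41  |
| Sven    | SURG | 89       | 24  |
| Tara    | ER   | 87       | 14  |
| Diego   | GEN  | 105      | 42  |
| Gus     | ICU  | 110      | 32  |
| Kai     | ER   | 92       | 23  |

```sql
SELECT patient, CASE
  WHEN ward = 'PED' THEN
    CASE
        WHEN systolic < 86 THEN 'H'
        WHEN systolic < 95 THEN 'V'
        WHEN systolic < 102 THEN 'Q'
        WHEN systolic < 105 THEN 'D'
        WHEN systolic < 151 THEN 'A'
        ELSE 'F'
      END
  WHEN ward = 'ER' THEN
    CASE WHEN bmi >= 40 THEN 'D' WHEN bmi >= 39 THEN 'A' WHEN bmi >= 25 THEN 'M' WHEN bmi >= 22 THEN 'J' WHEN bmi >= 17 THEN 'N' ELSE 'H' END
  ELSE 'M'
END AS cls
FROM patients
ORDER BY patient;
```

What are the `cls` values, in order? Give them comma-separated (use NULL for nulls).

M, M, M, J, M, M, H, D, F, M

patient=Bob: ward='ICU' → outer ELSE → M
patient=Diego: ward='GEN' → outer ELSE → M
patient=Gus: ward='ICU' → outer ELSE → M
patient=Kai: ward='ER' → inner[bmi >= 22] → J
patient=Omar: ward='SURG' → outer ELSE → M
patient=Sven: ward='SURG' → outer ELSE → M
patient=Tara: ward='ER' → inner[ELSE] → H
patient=Vik: ward='PED' → inner[systolic < 105] → D
patient=Wes: ward='PED' → inner[ELSE] → F
patient=Xiu: ward='SURG' → outer ELSE → M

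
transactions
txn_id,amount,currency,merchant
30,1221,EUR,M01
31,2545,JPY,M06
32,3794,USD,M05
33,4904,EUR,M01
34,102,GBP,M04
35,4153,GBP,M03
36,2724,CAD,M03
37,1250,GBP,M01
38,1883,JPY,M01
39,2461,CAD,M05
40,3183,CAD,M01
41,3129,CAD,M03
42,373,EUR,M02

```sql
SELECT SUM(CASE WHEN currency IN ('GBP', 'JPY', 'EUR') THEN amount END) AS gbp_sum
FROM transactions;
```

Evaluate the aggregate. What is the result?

16431

txn_id=30: ✓ → 1221
txn_id=31: ✓ → 2545
txn_id=32: ✗
txn_id=33: ✓ → 4904
txn_id=34: ✓ → 102
txn_id=35: ✓ → 4153
txn_id=36: ✗
txn_id=37: ✓ → 1250
txn_id=38: ✓ → 1883
txn_id=39: ✗
txn_id=40: ✗
txn_id=41: ✗
txn_id=42: ✓ → 373
gbp_sum = 1221 + 2545 + 4904 + 102 + 4153 + 1250 + 1883 + 373 = 16431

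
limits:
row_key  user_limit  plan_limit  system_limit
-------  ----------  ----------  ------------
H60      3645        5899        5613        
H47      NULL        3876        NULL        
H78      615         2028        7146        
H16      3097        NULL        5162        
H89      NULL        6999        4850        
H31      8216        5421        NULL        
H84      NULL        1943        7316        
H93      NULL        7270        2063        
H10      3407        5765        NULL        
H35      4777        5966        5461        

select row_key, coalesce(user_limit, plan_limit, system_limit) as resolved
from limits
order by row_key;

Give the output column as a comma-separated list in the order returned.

3407, 3097, 8216, 4777, 3876, 3645, 615, 1943, 6999, 7270

row_key=H10: user_limit=3407 → 3407
row_key=H16: user_limit=3097 → 3097
row_key=H31: user_limit=8216 → 8216
row_key=H35: user_limit=4777 → 4777
row_key=H47: user_limit=NULL, plan_limit=3876 → 3876
row_key=H60: user_limit=3645 → 3645
row_key=H78: user_limit=615 → 615
row_key=H84: user_limit=NULL, plan_limit=1943 → 1943
row_key=H89: user_limit=NULL, plan_limit=6999 → 6999
row_key=H93: user_limit=NULL, plan_limit=7270 → 7270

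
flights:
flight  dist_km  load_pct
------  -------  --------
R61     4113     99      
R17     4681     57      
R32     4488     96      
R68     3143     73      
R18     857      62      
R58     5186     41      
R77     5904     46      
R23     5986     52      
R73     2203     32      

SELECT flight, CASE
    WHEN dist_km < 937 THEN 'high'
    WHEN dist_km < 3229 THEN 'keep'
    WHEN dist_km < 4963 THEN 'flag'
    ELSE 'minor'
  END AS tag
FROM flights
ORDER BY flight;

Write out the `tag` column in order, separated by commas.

flag, high, minor, flag, minor, flag, keep, keep, minor

flight=R17: dist_km < 4963 → flag
flight=R18: dist_km < 937 → high
flight=R23: ELSE → minor
flight=R32: dist_km < 4963 → flag
flight=R58: ELSE → minor
flight=R61: dist_km < 4963 → flag
flight=R68: dist_km < 3229 → keep
flight=R73: dist_km < 3229 → keep
flight=R77: ELSE → minor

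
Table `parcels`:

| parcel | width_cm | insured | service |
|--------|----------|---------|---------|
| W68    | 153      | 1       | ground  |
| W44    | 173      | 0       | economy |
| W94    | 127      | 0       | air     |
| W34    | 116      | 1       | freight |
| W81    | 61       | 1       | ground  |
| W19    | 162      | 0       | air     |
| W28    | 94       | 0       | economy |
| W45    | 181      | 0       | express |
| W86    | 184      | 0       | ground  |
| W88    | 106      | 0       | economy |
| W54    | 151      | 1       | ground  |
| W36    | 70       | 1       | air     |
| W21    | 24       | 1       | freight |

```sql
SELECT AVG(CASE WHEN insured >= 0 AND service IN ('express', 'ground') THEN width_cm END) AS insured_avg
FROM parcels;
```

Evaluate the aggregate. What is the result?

parcel=W68: ✓ → 153
parcel=W44: ✗
parcel=W94: ✗
parcel=W34: ✗
parcel=W81: ✓ → 61
parcel=W19: ✗
parcel=W28: ✗
parcel=W45: ✓ → 181
parcel=W86: ✓ → 184
parcel=W88: ✗
parcel=W54: ✓ → 151
parcel=W36: ✗
parcel=W21: ✗
insured_avg = (153 + 61 + 181 + 184 + 151) / 5 = 146

146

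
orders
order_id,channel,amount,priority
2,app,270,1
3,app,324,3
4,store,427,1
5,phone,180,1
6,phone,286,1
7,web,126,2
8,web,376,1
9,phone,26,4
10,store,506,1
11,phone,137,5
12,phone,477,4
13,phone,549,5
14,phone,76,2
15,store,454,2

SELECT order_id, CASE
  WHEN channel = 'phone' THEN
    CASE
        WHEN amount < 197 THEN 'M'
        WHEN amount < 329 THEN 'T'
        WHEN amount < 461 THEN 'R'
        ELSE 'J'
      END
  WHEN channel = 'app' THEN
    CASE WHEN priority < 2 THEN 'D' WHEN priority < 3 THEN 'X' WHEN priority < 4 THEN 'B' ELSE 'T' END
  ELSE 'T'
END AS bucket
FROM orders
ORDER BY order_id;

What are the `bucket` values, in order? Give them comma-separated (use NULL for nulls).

D, B, T, M, T, T, T, M, T, M, J, J, M, T

order_id=2: channel='app' → inner[priority < 2] → D
order_id=3: channel='app' → inner[priority < 4] → B
order_id=4: channel='store' → outer ELSE → T
order_id=5: channel='phone' → inner[amount < 197] → M
order_id=6: channel='phone' → inner[amount < 329] → T
order_id=7: channel='web' → outer ELSE → T
order_id=8: channel='web' → outer ELSE → T
order_id=9: channel='phone' → inner[amount < 197] → M
order_id=10: channel='store' → outer ELSE → T
order_id=11: channel='phone' → inner[amount < 197] → M
order_id=12: channel='phone' → inner[ELSE] → J
order_id=13: channel='phone' → inner[ELSE] → J
order_id=14: channel='phone' → inner[amount < 197] → M
order_id=15: channel='store' → outer ELSE → T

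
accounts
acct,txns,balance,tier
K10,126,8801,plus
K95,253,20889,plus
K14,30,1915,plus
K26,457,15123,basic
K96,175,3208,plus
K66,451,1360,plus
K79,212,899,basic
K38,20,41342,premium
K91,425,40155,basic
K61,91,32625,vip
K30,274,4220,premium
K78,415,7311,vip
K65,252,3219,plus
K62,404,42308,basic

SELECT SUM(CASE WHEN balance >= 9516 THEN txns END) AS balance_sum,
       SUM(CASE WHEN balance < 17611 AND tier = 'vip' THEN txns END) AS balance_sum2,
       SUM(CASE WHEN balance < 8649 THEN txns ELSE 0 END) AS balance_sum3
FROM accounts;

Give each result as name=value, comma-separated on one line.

[balance_sum: balance >= 9516]
acct=K10: ✗
acct=K95: ✓ → 253
acct=K14: ✗
acct=K26: ✓ → 457
acct=K96: ✗
acct=K66: ✗
acct=K79: ✗
acct=K38: ✓ → 20
acct=K91: ✓ → 425
acct=K61: ✓ → 91
acct=K30: ✗
acct=K78: ✗
acct=K65: ✗
acct=K62: ✓ → 404
balance_sum = 253 + 457 + 20 + 425 + 91 + 404 = 1650
—
[balance_sum2: balance < 17611 AND tier = 'vip']
acct=K10: ✗
acct=K95: ✗
acct=K14: ✗
acct=K26: ✗
acct=K96: ✗
acct=K66: ✗
acct=K79: ✗
acct=K38: ✗
acct=K91: ✗
acct=K61: ✗
acct=K30: ✗
acct=K78: ✓ → 415
acct=K65: ✗
acct=K62: ✗
balance_sum2 = 415
—
[balance_sum3: balance < 8649]
acct=K10: ✗
acct=K95: ✗
acct=K14: ✓ → 30
acct=K26: ✗
acct=K96: ✓ → 175
acct=K66: ✓ → 451
acct=K79: ✓ → 212
acct=K38: ✗
acct=K91: ✗
acct=K61: ✗
acct=K30: ✓ → 274
acct=K78: ✓ → 415
acct=K65: ✓ → 252
acct=K62: ✗
balance_sum3 = 30 + 175 + 451 + 212 + 274 + 415 + 252 = 1809

balance_sum=1650, balance_sum2=415, balance_sum3=1809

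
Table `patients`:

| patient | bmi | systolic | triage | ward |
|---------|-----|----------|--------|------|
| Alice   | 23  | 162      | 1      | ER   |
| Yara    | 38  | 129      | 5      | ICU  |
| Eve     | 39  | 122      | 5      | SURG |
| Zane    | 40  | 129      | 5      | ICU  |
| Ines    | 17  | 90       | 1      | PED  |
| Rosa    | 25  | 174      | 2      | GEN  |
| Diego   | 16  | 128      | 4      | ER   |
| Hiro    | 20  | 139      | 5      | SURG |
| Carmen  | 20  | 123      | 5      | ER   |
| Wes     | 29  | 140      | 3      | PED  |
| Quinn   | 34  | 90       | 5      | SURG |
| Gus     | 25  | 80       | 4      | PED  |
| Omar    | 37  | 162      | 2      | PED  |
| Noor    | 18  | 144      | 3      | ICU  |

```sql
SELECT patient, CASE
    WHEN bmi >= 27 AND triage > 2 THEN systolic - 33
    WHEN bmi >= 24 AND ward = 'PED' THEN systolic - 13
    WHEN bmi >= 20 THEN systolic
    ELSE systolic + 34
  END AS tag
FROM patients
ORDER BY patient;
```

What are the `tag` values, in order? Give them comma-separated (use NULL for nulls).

patient=Alice: bmi >= 20 → 162
patient=Carmen: bmi >= 20 → 123
patient=Diego: ELSE → 162
patient=Eve: bmi >= 27 AND triage > 2 → 89
patient=Gus: bmi >= 24 AND ward = 'PED' → 67
patient=Hiro: bmi >= 20 → 139
patient=Ines: ELSE → 124
patient=Noor: ELSE → 178
patient=Omar: bmi >= 24 AND ward = 'PED' → 149
patient=Quinn: bmi >= 27 AND triage > 2 → 57
patient=Rosa: bmi >= 20 → 174
patient=Wes: bmi >= 27 AND triage > 2 → 107
patient=Yara: bmi >= 27 AND triage > 2 → 96
patient=Zane: bmi >= 27 AND triage > 2 → 96

162, 123, 162, 89, 67, 139, 124, 178, 149, 57, 174, 107, 96, 96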